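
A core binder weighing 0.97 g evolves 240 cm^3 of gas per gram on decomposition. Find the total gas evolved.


Formula: V_gas = W_binder * gas_evolution_rate
V = 0.97 g * 240 cm^3/g = 232.8000 cm^3


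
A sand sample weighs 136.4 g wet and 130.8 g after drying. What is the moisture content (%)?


Formula: MC = (W_wet - W_dry) / W_wet * 100
Water mass = 136.4 - 130.8 = 5.6 g
MC = 5.6 / 136.4 * 100 = 4.1056%

Final answer: 4.1056%


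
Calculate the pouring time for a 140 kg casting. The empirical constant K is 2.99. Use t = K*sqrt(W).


Formula: t = K * sqrt(W)
sqrt(W) = sqrt(140) = 11.83216
t = 2.99 * 11.83216 = 35.3782 s


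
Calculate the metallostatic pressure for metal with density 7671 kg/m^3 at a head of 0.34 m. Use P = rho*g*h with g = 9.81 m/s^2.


Formula: P = rho * g * h
rho * g = 7671 * 9.81 = 75252.51 N/m^3
P = 75252.51 * 0.34 = 25585.8534 Pa

25585.8534 Pa


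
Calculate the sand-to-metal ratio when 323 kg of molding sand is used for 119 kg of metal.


Formula: Sand-to-Metal Ratio = W_sand / W_metal
Ratio = 323 kg / 119 kg = 2.7143

Final answer: 2.7143


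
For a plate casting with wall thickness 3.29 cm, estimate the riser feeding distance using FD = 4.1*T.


Formula: FD = 4.1 * T  (riser feeding-distance rule)
FD = 4.1 * 3.29 cm = 13.4890 cm


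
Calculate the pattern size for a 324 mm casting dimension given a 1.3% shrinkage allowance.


Formula: L_pattern = L_casting * (1 + shrinkage_rate/100)
Shrinkage factor = 1 + 1.3/100 = 1.013
L_pattern = 324 mm * 1.013 = 328.2120 mm

Answer: 328.2120 mm


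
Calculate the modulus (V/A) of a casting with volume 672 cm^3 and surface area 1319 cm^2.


Formula: Casting Modulus M = V / A
M = 672 cm^3 / 1319 cm^2 = 0.5095 cm


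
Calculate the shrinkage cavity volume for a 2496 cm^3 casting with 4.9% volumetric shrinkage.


Formula: V_shrink = V_casting * shrinkage_pct / 100
V_shrink = 2496 cm^3 * 4.9 / 100 = 122.3040 cm^3


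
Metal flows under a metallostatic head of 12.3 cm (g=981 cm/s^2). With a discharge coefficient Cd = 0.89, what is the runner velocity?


Formula: v = Cd * sqrt(2 * g * h)  (Torricelli with discharge coefficient)
2*g*h = 2 * 981 * 12.3 = 24132.6 cm^2/s^2
sqrt(24132.6) = 155.34671 cm/s
v = 0.89 * 155.34671 = 138.2586 cm/s


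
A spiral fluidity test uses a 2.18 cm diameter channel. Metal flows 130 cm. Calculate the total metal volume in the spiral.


Formula: V = pi * (d/2)^2 * L  (cylinder volume)
Radius = 2.18/2 = 1.09 cm
V = pi * 1.09^2 * 130 = 485.2284 cm^3


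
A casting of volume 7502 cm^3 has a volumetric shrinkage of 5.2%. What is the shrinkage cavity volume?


Formula: V_shrink = V_casting * shrinkage_pct / 100
V_shrink = 7502 cm^3 * 5.2 / 100 = 390.1040 cm^3

Final answer: 390.1040 cm^3


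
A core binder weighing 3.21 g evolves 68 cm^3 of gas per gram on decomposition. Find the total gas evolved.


Formula: V_gas = W_binder * gas_evolution_rate
V = 3.21 g * 68 cm^3/g = 218.2800 cm^3

Answer: 218.2800 cm^3


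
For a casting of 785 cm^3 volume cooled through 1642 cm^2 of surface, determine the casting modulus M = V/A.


Formula: Casting Modulus M = V / A
M = 785 cm^3 / 1642 cm^2 = 0.4781 cm

Answer: 0.4781 cm


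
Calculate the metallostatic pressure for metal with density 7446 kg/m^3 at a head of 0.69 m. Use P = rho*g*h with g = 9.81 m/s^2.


Formula: P = rho * g * h
rho * g = 7446 * 9.81 = 73045.26 N/m^3
P = 73045.26 * 0.69 = 50401.2294 Pa

50401.2294 Pa


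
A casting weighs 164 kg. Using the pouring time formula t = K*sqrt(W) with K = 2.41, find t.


Formula: t = K * sqrt(W)
sqrt(W) = sqrt(164) = 12.80625
t = 2.41 * 12.80625 = 30.8631 s


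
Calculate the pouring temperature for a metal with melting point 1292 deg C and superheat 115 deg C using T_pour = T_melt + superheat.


Formula: T_pour = T_melt + Superheat
T_pour = 1292 + 115 = 1407 deg C

1407 deg C


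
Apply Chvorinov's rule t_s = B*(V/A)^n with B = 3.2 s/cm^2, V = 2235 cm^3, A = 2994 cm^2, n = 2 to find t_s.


Formula: t_s = B * (V/A)^n  (Chvorinov's rule, n=2)
Modulus M = V/A = 2235/2994 = 0.746493 cm
M^2 = 0.746493^2 = 0.557252 cm^2
t_s = 3.2 * 0.557252 = 1.7832 s


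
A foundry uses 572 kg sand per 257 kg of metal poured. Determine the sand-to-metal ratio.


Formula: Sand-to-Metal Ratio = W_sand / W_metal
Ratio = 572 kg / 257 kg = 2.2257


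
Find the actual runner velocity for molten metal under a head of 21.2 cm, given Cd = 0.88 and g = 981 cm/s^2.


Formula: v = Cd * sqrt(2 * g * h)  (Torricelli with discharge coefficient)
2*g*h = 2 * 981 * 21.2 = 41594.4 cm^2/s^2
sqrt(41594.4) = 203.94705 cm/s
v = 0.88 * 203.94705 = 179.4734 cm/s

Answer: 179.4734 cm/s


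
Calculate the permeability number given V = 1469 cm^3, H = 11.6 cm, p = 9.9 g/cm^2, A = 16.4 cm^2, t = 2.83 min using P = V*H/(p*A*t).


Formula: Permeability Number P = (V * H) / (p * A * t)
Numerator: V * H = 1469 * 11.6 = 17040.4
Denominator: p * A * t = 9.9 * 16.4 * 2.83 = 459.4788
P = 17040.4 / 459.4788 = 37.0864

37.0864


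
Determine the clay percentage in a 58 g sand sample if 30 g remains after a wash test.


Formula: Clay% = (W_total - W_washed) / W_total * 100
Clay mass = 58 - 30 = 28 g
Clay% = 28 / 58 * 100 = 48.2759%

48.2759%


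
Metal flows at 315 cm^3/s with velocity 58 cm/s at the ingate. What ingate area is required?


Formula: A_ingate = Q / v  (continuity equation)
A = 315 cm^3/s / 58 cm/s = 5.4310 cm^2


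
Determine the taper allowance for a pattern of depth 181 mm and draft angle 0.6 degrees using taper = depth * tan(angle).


Formula: taper = depth * tan(draft_angle)
tan(0.6 deg) = 0.0104724
taper = 181 mm * 0.0104724 = 1.8955 mm

Answer: 1.8955 mm


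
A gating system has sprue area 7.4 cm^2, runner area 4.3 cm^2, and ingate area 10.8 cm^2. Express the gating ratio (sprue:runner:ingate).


Sprue:Runner:Ingate = 1 : 4.3/7.4 : 10.8/7.4 = 1:0.58:1.46

Final answer: 1:0.58:1.46


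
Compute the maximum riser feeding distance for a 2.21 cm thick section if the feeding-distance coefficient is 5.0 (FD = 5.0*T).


Formula: FD = 5.0 * T  (riser feeding-distance rule)
FD = 5.0 * 2.21 cm = 11.0500 cm

11.0500 cm


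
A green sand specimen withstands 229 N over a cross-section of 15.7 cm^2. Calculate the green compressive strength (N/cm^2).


Formula: Compressive Strength = Force / Area
Strength = 229 N / 15.7 cm^2 = 14.5860 N/cm^2


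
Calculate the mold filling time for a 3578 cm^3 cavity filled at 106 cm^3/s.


Formula: t_fill = V_mold / Q_flow
t = 3578 cm^3 / 106 cm^3/s = 33.7547 s


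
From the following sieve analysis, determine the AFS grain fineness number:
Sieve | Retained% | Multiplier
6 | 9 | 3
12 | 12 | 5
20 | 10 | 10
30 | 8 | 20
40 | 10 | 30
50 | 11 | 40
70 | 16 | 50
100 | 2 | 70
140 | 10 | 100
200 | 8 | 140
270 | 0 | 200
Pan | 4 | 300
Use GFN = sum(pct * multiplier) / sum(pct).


Formula: GFN = sum(pct * multiplier) / sum(pct)
sum(pct * multiplier) = 5347
sum(pct) = 100
GFN = 5347 / 100 = 53.47

Answer: 53.47


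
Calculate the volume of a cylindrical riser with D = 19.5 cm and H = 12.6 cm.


Formula: V = pi * (D/2)^2 * H  (cylinder volume)
Radius = D/2 = 19.5/2 = 9.75 cm
V = pi * 9.75^2 * 12.6 = 3762.9604 cm^3

Answer: 3762.9604 cm^3


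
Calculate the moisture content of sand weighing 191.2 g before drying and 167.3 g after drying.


Formula: MC = (W_wet - W_dry) / W_wet * 100
Water mass = 191.2 - 167.3 = 23.9 g
MC = 23.9 / 191.2 * 100 = 12.5000%

Answer: 12.5000%


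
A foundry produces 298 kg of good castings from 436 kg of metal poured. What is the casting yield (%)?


Formula: Casting Yield = (W_good / W_total) * 100
Yield = (298 kg / 436 kg) * 100 = 68.3486%


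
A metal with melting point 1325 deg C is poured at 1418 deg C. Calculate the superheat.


Formula: Superheat = T_pour - T_melt
Superheat = 1418 - 1325 = 93 deg C

93 deg C


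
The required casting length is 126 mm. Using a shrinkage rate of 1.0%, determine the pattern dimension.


Formula: L_pattern = L_casting * (1 + shrinkage_rate/100)
Shrinkage factor = 1 + 1.0/100 = 1.01
L_pattern = 126 mm * 1.01 = 127.2600 mm

Answer: 127.2600 mm


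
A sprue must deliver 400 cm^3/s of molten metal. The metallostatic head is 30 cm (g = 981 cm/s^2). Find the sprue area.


Formula: v = sqrt(2*g*h), A = Q/v
Velocity: v = sqrt(2 * 981 * 30) = sqrt(58860) = 242.6108 cm/s
Sprue area: A = Q / v = 400 / 242.6108 = 1.6487 cm^2

Answer: 1.6487 cm^2


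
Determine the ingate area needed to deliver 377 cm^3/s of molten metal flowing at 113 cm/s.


Formula: A_ingate = Q / v  (continuity equation)
A = 377 cm^3/s / 113 cm/s = 3.3363 cm^2


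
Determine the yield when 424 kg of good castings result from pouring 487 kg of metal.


Formula: Casting Yield = (W_good / W_total) * 100
Yield = (424 kg / 487 kg) * 100 = 87.0637%

Final answer: 87.0637%


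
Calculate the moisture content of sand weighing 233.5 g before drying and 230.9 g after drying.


Formula: MC = (W_wet - W_dry) / W_wet * 100
Water mass = 233.5 - 230.9 = 2.6 g
MC = 2.6 / 233.5 * 100 = 1.1135%


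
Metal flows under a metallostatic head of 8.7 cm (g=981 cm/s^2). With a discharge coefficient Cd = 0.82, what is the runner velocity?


Formula: v = Cd * sqrt(2 * g * h)  (Torricelli with discharge coefficient)
2*g*h = 2 * 981 * 8.7 = 17069.4 cm^2/s^2
sqrt(17069.4) = 130.64991 cm/s
v = 0.82 * 130.64991 = 107.1329 cm/s

107.1329 cm/s


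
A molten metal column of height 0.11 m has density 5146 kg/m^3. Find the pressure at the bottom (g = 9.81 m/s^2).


Formula: P = rho * g * h
rho * g = 5146 * 9.81 = 50482.26 N/m^3
P = 50482.26 * 0.11 = 5553.0486 Pa

Final answer: 5553.0486 Pa


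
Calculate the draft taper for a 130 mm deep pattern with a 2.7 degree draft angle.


Formula: taper = depth * tan(draft_angle)
tan(2.7 deg) = 0.0471588
taper = 130 mm * 0.0471588 = 6.1306 mm

Final answer: 6.1306 mm


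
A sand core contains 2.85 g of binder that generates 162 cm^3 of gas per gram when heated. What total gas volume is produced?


Formula: V_gas = W_binder * gas_evolution_rate
V = 2.85 g * 162 cm^3/g = 461.7000 cm^3

Answer: 461.7000 cm^3


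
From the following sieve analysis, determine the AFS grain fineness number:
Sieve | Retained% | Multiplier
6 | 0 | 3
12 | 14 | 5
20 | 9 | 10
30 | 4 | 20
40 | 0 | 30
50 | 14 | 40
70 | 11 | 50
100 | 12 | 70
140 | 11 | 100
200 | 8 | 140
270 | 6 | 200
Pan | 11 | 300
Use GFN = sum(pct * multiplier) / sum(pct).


Formula: GFN = sum(pct * multiplier) / sum(pct)
sum(pct * multiplier) = 8910
sum(pct) = 100
GFN = 8910 / 100 = 89.10

Final answer: 89.10


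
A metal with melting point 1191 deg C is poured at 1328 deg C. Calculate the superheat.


Formula: Superheat = T_pour - T_melt
Superheat = 1328 - 1191 = 137 deg C

137 deg C


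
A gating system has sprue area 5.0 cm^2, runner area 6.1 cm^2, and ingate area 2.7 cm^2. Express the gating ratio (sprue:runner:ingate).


Sprue:Runner:Ingate = 1 : 6.1/5.0 : 2.7/5.0 = 1:1.22:0.54

Answer: 1:1.22:0.54


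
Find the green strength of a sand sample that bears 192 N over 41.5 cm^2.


Formula: Compressive Strength = Force / Area
Strength = 192 N / 41.5 cm^2 = 4.6265 N/cm^2

4.6265 N/cm^2


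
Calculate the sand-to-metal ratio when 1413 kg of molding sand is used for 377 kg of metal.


Formula: Sand-to-Metal Ratio = W_sand / W_metal
Ratio = 1413 kg / 377 kg = 3.7480

Final answer: 3.7480


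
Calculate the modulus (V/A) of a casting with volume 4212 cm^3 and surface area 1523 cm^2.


Formula: Casting Modulus M = V / A
M = 4212 cm^3 / 1523 cm^2 = 2.7656 cm

Final answer: 2.7656 cm


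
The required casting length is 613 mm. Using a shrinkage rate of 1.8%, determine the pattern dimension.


Formula: L_pattern = L_casting * (1 + shrinkage_rate/100)
Shrinkage factor = 1 + 1.8/100 = 1.018
L_pattern = 613 mm * 1.018 = 624.0340 mm

Answer: 624.0340 mm


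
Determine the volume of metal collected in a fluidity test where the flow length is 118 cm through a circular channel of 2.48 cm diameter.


Formula: V = pi * (d/2)^2 * L  (cylinder volume)
Radius = 2.48/2 = 1.24 cm
V = pi * 1.24^2 * 118 = 570.0005 cm^3

570.0005 cm^3


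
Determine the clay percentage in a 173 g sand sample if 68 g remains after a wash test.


Formula: Clay% = (W_total - W_washed) / W_total * 100
Clay mass = 173 - 68 = 105 g
Clay% = 105 / 173 * 100 = 60.6936%

Answer: 60.6936%


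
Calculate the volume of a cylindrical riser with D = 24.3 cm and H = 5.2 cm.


Formula: V = pi * (D/2)^2 * H  (cylinder volume)
Radius = D/2 = 24.3/2 = 12.15 cm
V = pi * 12.15^2 * 5.2 = 2411.6028 cm^3

Answer: 2411.6028 cm^3


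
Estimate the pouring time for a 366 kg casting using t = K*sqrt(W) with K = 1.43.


Formula: t = K * sqrt(W)
sqrt(W) = sqrt(366) = 19.13113
t = 1.43 * 19.13113 = 27.3575 s


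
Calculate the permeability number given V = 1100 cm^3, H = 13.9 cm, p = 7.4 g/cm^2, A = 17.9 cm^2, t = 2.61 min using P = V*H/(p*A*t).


Formula: Permeability Number P = (V * H) / (p * A * t)
Numerator: V * H = 1100 * 13.9 = 15290.0
Denominator: p * A * t = 7.4 * 17.9 * 2.61 = 345.7206
P = 15290.0 / 345.7206 = 44.2265


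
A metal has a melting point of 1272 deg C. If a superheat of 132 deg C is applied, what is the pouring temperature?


Formula: T_pour = T_melt + Superheat
T_pour = 1272 + 132 = 1404 deg C

Answer: 1404 deg C


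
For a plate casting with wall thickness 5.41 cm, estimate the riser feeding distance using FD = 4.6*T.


Formula: FD = 4.6 * T  (riser feeding-distance rule)
FD = 4.6 * 5.41 cm = 24.8860 cm


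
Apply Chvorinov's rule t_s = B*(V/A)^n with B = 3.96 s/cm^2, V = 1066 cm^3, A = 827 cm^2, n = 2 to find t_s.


Formula: t_s = B * (V/A)^n  (Chvorinov's rule, n=2)
Modulus M = V/A = 1066/827 = 1.288996 cm
M^2 = 1.288996^2 = 1.661511 cm^2
t_s = 3.96 * 1.661511 = 6.5796 s

6.5796 s


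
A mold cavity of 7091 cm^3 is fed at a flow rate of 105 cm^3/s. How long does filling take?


Formula: t_fill = V_mold / Q_flow
t = 7091 cm^3 / 105 cm^3/s = 67.5333 s

67.5333 s


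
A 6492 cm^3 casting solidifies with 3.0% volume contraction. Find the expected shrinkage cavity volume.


Formula: V_shrink = V_casting * shrinkage_pct / 100
V_shrink = 6492 cm^3 * 3.0 / 100 = 194.7600 cm^3

Answer: 194.7600 cm^3


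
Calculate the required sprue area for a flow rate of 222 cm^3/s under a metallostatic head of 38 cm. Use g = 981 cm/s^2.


Formula: v = sqrt(2*g*h), A = Q/v
Velocity: v = sqrt(2 * 981 * 38) = sqrt(74556) = 273.0494 cm/s
Sprue area: A = Q / v = 222 / 273.0494 = 0.8130 cm^2

Answer: 0.8130 cm^2


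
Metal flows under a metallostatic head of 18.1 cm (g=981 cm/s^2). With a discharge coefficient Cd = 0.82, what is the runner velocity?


Formula: v = Cd * sqrt(2 * g * h)  (Torricelli with discharge coefficient)
2*g*h = 2 * 981 * 18.1 = 35512.2 cm^2/s^2
sqrt(35512.2) = 188.44681 cm/s
v = 0.82 * 188.44681 = 154.5264 cm/s


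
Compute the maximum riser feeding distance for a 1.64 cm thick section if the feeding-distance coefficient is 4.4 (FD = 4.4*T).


Formula: FD = 4.4 * T  (riser feeding-distance rule)
FD = 4.4 * 1.64 cm = 7.2160 cm

Final answer: 7.2160 cm


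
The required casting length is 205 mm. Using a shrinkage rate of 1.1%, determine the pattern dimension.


Formula: L_pattern = L_casting * (1 + shrinkage_rate/100)
Shrinkage factor = 1 + 1.1/100 = 1.011
L_pattern = 205 mm * 1.011 = 207.2550 mm

Answer: 207.2550 mm


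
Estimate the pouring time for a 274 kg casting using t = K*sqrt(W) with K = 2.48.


Formula: t = K * sqrt(W)
sqrt(W) = sqrt(274) = 16.55295
t = 2.48 * 16.55295 = 41.0513 s

Answer: 41.0513 s


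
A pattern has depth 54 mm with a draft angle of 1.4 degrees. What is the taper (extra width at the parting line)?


Formula: taper = depth * tan(draft_angle)
tan(1.4 deg) = 0.0244395
taper = 54 mm * 0.0244395 = 1.3197 mm

Answer: 1.3197 mm


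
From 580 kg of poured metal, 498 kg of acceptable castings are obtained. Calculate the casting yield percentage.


Formula: Casting Yield = (W_good / W_total) * 100
Yield = (498 kg / 580 kg) * 100 = 85.8621%

85.8621%


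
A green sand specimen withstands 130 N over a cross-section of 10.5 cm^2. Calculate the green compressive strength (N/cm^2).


Formula: Compressive Strength = Force / Area
Strength = 130 N / 10.5 cm^2 = 12.3810 N/cm^2

Final answer: 12.3810 N/cm^2


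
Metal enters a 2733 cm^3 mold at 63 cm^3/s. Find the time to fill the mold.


Formula: t_fill = V_mold / Q_flow
t = 2733 cm^3 / 63 cm^3/s = 43.3810 s

43.3810 s


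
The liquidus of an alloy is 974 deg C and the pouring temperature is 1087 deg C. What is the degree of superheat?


Formula: Superheat = T_pour - T_melt
Superheat = 1087 - 974 = 113 deg C

Final answer: 113 deg C


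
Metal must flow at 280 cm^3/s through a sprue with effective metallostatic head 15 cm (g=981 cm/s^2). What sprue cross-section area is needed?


Formula: v = sqrt(2*g*h), A = Q/v
Velocity: v = sqrt(2 * 981 * 15) = sqrt(29430) = 171.5517 cm/s
Sprue area: A = Q / v = 280 / 171.5517 = 1.6322 cm^2

Final answer: 1.6322 cm^2


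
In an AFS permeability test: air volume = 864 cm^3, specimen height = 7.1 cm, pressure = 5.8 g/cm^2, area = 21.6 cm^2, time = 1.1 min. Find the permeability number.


Formula: Permeability Number P = (V * H) / (p * A * t)
Numerator: V * H = 864 * 7.1 = 6134.4
Denominator: p * A * t = 5.8 * 21.6 * 1.1 = 137.808
P = 6134.4 / 137.808 = 44.5141

44.5141


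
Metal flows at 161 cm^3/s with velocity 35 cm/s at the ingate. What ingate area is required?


Formula: A_ingate = Q / v  (continuity equation)
A = 161 cm^3/s / 35 cm/s = 4.6000 cm^2


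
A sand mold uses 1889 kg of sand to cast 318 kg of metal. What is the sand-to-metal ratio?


Formula: Sand-to-Metal Ratio = W_sand / W_metal
Ratio = 1889 kg / 318 kg = 5.9403

Final answer: 5.9403


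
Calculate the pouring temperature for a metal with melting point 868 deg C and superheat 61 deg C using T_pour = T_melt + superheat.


Formula: T_pour = T_melt + Superheat
T_pour = 868 + 61 = 929 deg C

Answer: 929 deg C


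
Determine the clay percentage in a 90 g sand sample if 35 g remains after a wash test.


Formula: Clay% = (W_total - W_washed) / W_total * 100
Clay mass = 90 - 35 = 55 g
Clay% = 55 / 90 * 100 = 61.1111%

Answer: 61.1111%


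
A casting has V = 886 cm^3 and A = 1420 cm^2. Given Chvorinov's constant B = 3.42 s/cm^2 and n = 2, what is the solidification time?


Formula: t_s = B * (V/A)^n  (Chvorinov's rule, n=2)
Modulus M = V/A = 886/1420 = 0.623944 cm
M^2 = 0.623944^2 = 0.389306 cm^2
t_s = 3.42 * 0.389306 = 1.3314 s

Final answer: 1.3314 s


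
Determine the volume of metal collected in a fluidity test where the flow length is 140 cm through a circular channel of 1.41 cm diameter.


Formula: V = pi * (d/2)^2 * L  (cylinder volume)
Radius = 1.41/2 = 0.705 cm
V = pi * 0.705^2 * 140 = 218.6030 cm^3

Answer: 218.6030 cm^3


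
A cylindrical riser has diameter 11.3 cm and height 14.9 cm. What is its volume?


Formula: V = pi * (D/2)^2 * H  (cylinder volume)
Radius = D/2 = 11.3/2 = 5.65 cm
V = pi * 5.65^2 * 14.9 = 1494.2836 cm^3

1494.2836 cm^3


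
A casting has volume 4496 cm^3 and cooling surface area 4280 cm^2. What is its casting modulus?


Formula: Casting Modulus M = V / A
M = 4496 cm^3 / 4280 cm^2 = 1.0505 cm

Final answer: 1.0505 cm


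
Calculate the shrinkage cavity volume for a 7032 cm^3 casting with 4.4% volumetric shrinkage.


Formula: V_shrink = V_casting * shrinkage_pct / 100
V_shrink = 7032 cm^3 * 4.4 / 100 = 309.4080 cm^3

309.4080 cm^3


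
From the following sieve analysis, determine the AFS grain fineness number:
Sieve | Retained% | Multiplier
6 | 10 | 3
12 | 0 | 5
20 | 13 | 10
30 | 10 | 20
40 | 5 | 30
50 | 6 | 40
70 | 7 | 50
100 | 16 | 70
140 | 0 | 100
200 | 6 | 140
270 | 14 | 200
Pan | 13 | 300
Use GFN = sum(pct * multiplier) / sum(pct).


Formula: GFN = sum(pct * multiplier) / sum(pct)
sum(pct * multiplier) = 9760
sum(pct) = 100
GFN = 9760 / 100 = 97.60

Final answer: 97.60


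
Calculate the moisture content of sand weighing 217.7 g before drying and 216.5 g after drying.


Formula: MC = (W_wet - W_dry) / W_wet * 100
Water mass = 217.7 - 216.5 = 1.2 g
MC = 1.2 / 217.7 * 100 = 0.5512%

0.5512%


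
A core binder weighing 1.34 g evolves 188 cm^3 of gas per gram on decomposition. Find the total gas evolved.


Formula: V_gas = W_binder * gas_evolution_rate
V = 1.34 g * 188 cm^3/g = 251.9200 cm^3

Final answer: 251.9200 cm^3


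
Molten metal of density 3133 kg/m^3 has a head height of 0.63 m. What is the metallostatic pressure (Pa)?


Formula: P = rho * g * h
rho * g = 3133 * 9.81 = 30734.73 N/m^3
P = 30734.73 * 0.63 = 19362.8799 Pa


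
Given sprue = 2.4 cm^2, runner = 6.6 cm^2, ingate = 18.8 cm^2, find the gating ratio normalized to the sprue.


Sprue:Runner:Ingate = 1 : 6.6/2.4 : 18.8/2.4 = 1:2.75:7.83


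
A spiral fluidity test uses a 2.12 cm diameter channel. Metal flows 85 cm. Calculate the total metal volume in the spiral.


Formula: V = pi * (d/2)^2 * L  (cylinder volume)
Radius = 2.12/2 = 1.06 cm
V = pi * 1.06^2 * 85 = 300.0409 cm^3

300.0409 cm^3


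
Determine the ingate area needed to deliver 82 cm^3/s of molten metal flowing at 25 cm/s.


Formula: A_ingate = Q / v  (continuity equation)
A = 82 cm^3/s / 25 cm/s = 3.2800 cm^2


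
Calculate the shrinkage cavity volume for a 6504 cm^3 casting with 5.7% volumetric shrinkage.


Formula: V_shrink = V_casting * shrinkage_pct / 100
V_shrink = 6504 cm^3 * 5.7 / 100 = 370.7280 cm^3


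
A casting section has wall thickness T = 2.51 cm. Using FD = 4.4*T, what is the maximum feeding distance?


Formula: FD = 4.4 * T  (riser feeding-distance rule)
FD = 4.4 * 2.51 cm = 11.0440 cm

Answer: 11.0440 cm


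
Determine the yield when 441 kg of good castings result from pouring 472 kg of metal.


Formula: Casting Yield = (W_good / W_total) * 100
Yield = (441 kg / 472 kg) * 100 = 93.4322%


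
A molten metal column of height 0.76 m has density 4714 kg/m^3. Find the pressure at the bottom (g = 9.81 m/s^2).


Formula: P = rho * g * h
rho * g = 4714 * 9.81 = 46244.34 N/m^3
P = 46244.34 * 0.76 = 35145.6984 Pa

35145.6984 Pa


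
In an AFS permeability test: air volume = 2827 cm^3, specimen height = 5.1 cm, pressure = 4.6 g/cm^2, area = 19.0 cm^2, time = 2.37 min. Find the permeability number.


Formula: Permeability Number P = (V * H) / (p * A * t)
Numerator: V * H = 2827 * 5.1 = 14417.7
Denominator: p * A * t = 4.6 * 19.0 * 2.37 = 207.138
P = 14417.7 / 207.138 = 69.6043

69.6043


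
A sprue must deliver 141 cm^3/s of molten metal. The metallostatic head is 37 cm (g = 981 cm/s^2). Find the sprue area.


Formula: v = sqrt(2*g*h), A = Q/v
Velocity: v = sqrt(2 * 981 * 37) = sqrt(72594) = 269.4327 cm/s
Sprue area: A = Q / v = 141 / 269.4327 = 0.5233 cm^2

Answer: 0.5233 cm^2


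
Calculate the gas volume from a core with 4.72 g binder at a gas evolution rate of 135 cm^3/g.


Formula: V_gas = W_binder * gas_evolution_rate
V = 4.72 g * 135 cm^3/g = 637.2000 cm^3

Final answer: 637.2000 cm^3


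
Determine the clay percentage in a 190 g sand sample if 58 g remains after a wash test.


Formula: Clay% = (W_total - W_washed) / W_total * 100
Clay mass = 190 - 58 = 132 g
Clay% = 132 / 190 * 100 = 69.4737%

Answer: 69.4737%


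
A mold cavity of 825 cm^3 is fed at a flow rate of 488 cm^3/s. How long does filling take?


Formula: t_fill = V_mold / Q_flow
t = 825 cm^3 / 488 cm^3/s = 1.6906 s

Final answer: 1.6906 s


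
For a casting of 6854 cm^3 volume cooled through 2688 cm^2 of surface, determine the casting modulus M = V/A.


Formula: Casting Modulus M = V / A
M = 6854 cm^3 / 2688 cm^2 = 2.5499 cm

Final answer: 2.5499 cm


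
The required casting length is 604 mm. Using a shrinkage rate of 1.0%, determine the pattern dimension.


Formula: L_pattern = L_casting * (1 + shrinkage_rate/100)
Shrinkage factor = 1 + 1.0/100 = 1.01
L_pattern = 604 mm * 1.01 = 610.0400 mm


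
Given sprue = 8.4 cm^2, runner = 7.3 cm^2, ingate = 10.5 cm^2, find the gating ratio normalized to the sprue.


Sprue:Runner:Ingate = 1 : 7.3/8.4 : 10.5/8.4 = 1:0.87:1.25

Final answer: 1:0.87:1.25


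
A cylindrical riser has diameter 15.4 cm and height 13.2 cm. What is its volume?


Formula: V = pi * (D/2)^2 * H  (cylinder volume)
Radius = D/2 = 15.4/2 = 7.7 cm
V = pi * 7.7^2 * 13.2 = 2458.6984 cm^3

Answer: 2458.6984 cm^3


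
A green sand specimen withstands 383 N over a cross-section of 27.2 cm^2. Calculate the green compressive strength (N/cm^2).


Formula: Compressive Strength = Force / Area
Strength = 383 N / 27.2 cm^2 = 14.0809 N/cm^2

Final answer: 14.0809 N/cm^2


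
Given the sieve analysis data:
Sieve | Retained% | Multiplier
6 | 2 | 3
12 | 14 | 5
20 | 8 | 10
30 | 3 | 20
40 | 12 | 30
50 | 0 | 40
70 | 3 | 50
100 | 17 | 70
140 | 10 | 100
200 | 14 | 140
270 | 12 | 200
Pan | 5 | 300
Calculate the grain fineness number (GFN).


Formula: GFN = sum(pct * multiplier) / sum(pct)
sum(pct * multiplier) = 8776
sum(pct) = 100
GFN = 8776 / 100 = 87.76

87.76


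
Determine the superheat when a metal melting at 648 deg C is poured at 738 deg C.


Formula: Superheat = T_pour - T_melt
Superheat = 738 - 648 = 90 deg C

Answer: 90 deg C


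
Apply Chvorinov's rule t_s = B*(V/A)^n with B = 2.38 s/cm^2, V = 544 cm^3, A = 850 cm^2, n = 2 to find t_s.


Formula: t_s = B * (V/A)^n  (Chvorinov's rule, n=2)
Modulus M = V/A = 544/850 = 0.640000 cm
M^2 = 0.640000^2 = 0.409600 cm^2
t_s = 2.38 * 0.409600 = 0.9748 s


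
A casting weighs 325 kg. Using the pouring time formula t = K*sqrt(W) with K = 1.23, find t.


Formula: t = K * sqrt(W)
sqrt(W) = sqrt(325) = 18.02776
t = 1.23 * 18.02776 = 22.1741 s

Answer: 22.1741 s


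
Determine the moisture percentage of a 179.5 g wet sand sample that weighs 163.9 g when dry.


Formula: MC = (W_wet - W_dry) / W_wet * 100
Water mass = 179.5 - 163.9 = 15.6 g
MC = 15.6 / 179.5 * 100 = 8.6908%

Answer: 8.6908%


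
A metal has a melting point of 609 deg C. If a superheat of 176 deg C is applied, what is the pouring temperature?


Formula: T_pour = T_melt + Superheat
T_pour = 609 + 176 = 785 deg C

Final answer: 785 deg C


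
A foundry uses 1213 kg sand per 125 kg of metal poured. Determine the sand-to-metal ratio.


Formula: Sand-to-Metal Ratio = W_sand / W_metal
Ratio = 1213 kg / 125 kg = 9.7040

9.7040


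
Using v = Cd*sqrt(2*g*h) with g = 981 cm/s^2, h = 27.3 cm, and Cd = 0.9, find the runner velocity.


Formula: v = Cd * sqrt(2 * g * h)  (Torricelli with discharge coefficient)
2*g*h = 2 * 981 * 27.3 = 53562.6 cm^2/s^2
sqrt(53562.6) = 231.43595 cm/s
v = 0.9 * 231.43595 = 208.2924 cm/s

Final answer: 208.2924 cm/s


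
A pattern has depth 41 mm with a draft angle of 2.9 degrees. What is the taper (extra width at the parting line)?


Formula: taper = depth * tan(draft_angle)
tan(2.9 deg) = 0.0506578
taper = 41 mm * 0.0506578 = 2.0770 mm

Final answer: 2.0770 mm


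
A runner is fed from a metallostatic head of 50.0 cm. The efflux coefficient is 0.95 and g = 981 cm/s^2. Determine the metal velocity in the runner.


Formula: v = Cd * sqrt(2 * g * h)  (Torricelli with discharge coefficient)
2*g*h = 2 * 981 * 50.0 = 98100.0 cm^2/s^2
sqrt(98100.0) = 313.20920 cm/s
v = 0.95 * 313.20920 = 297.5487 cm/s

Answer: 297.5487 cm/s


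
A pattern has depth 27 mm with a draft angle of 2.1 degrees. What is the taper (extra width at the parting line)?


Formula: taper = depth * tan(draft_angle)
tan(2.1 deg) = 0.0366683
taper = 27 mm * 0.0366683 = 0.9900 mm

Answer: 0.9900 mm


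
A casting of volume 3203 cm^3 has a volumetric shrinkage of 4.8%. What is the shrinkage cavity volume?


Formula: V_shrink = V_casting * shrinkage_pct / 100
V_shrink = 3203 cm^3 * 4.8 / 100 = 153.7440 cm^3

153.7440 cm^3


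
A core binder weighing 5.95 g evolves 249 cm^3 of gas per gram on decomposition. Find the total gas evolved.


Formula: V_gas = W_binder * gas_evolution_rate
V = 5.95 g * 249 cm^3/g = 1481.5500 cm^3

1481.5500 cm^3


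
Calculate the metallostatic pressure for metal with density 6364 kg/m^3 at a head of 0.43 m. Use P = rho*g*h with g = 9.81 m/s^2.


Formula: P = rho * g * h
rho * g = 6364 * 9.81 = 62430.84 N/m^3
P = 62430.84 * 0.43 = 26845.2612 Pa

Final answer: 26845.2612 Pa


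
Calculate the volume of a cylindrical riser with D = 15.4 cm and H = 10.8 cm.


Formula: V = pi * (D/2)^2 * H  (cylinder volume)
Radius = D/2 = 15.4/2 = 7.7 cm
V = pi * 7.7^2 * 10.8 = 2011.6623 cm^3


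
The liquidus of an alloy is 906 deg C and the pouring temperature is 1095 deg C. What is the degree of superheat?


Formula: Superheat = T_pour - T_melt
Superheat = 1095 - 906 = 189 deg C


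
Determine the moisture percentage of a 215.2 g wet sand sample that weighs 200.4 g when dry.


Formula: MC = (W_wet - W_dry) / W_wet * 100
Water mass = 215.2 - 200.4 = 14.8 g
MC = 14.8 / 215.2 * 100 = 6.8773%

Answer: 6.8773%


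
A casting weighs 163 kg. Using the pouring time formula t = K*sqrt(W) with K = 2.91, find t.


Formula: t = K * sqrt(W)
sqrt(W) = sqrt(163) = 12.76715
t = 2.91 * 12.76715 = 37.1524 s

37.1524 s


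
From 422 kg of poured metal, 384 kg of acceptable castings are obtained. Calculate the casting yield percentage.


Formula: Casting Yield = (W_good / W_total) * 100
Yield = (384 kg / 422 kg) * 100 = 90.9953%


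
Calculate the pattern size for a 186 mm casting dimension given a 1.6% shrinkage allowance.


Formula: L_pattern = L_casting * (1 + shrinkage_rate/100)
Shrinkage factor = 1 + 1.6/100 = 1.016
L_pattern = 186 mm * 1.016 = 188.9760 mm

Answer: 188.9760 mm


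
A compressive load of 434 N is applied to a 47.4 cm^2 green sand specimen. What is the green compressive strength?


Formula: Compressive Strength = Force / Area
Strength = 434 N / 47.4 cm^2 = 9.1561 N/cm^2


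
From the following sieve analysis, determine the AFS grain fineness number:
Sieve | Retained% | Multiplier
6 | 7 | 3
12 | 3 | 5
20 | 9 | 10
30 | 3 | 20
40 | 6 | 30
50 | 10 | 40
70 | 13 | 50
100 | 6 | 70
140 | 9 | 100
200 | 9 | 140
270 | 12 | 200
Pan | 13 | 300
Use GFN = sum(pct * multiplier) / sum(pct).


Formula: GFN = sum(pct * multiplier) / sum(pct)
sum(pct * multiplier) = 10296
sum(pct) = 100
GFN = 10296 / 100 = 102.96

Answer: 102.96


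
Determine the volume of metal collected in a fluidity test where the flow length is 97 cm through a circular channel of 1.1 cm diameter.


Formula: V = pi * (d/2)^2 * L  (cylinder volume)
Radius = 1.1/2 = 0.55 cm
V = pi * 0.55^2 * 97 = 92.1822 cm^3


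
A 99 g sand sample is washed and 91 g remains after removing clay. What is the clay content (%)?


Formula: Clay% = (W_total - W_washed) / W_total * 100
Clay mass = 99 - 91 = 8 g
Clay% = 8 / 99 * 100 = 8.0808%

Answer: 8.0808%


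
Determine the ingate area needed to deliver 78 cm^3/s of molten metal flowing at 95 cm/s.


Formula: A_ingate = Q / v  (continuity equation)
A = 78 cm^3/s / 95 cm/s = 0.8211 cm^2

Final answer: 0.8211 cm^2


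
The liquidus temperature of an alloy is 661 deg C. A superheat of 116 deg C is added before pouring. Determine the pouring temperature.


Formula: T_pour = T_melt + Superheat
T_pour = 661 + 116 = 777 deg C

777 deg C


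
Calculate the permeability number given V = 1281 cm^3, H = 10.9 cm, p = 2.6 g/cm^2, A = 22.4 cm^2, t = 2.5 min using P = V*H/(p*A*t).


Formula: Permeability Number P = (V * H) / (p * A * t)
Numerator: V * H = 1281 * 10.9 = 13962.9
Denominator: p * A * t = 2.6 * 22.4 * 2.5 = 145.6
P = 13962.9 / 145.6 = 95.8990

Answer: 95.8990


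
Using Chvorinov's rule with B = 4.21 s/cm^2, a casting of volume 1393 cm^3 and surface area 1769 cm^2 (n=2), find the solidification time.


Formula: t_s = B * (V/A)^n  (Chvorinov's rule, n=2)
Modulus M = V/A = 1393/1769 = 0.787451 cm
M^2 = 0.787451^2 = 0.620079 cm^2
t_s = 4.21 * 0.620079 = 2.6105 s

2.6105 s


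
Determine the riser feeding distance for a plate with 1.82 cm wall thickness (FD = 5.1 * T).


Formula: FD = 5.1 * T  (riser feeding-distance rule)
FD = 5.1 * 1.82 cm = 9.2820 cm


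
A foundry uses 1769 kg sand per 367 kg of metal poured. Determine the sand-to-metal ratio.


Formula: Sand-to-Metal Ratio = W_sand / W_metal
Ratio = 1769 kg / 367 kg = 4.8202

4.8202


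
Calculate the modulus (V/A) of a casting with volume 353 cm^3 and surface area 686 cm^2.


Formula: Casting Modulus M = V / A
M = 353 cm^3 / 686 cm^2 = 0.5146 cm

0.5146 cm


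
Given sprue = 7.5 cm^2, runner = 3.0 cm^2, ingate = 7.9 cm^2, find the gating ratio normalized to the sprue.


Sprue:Runner:Ingate = 1 : 3.0/7.5 : 7.9/7.5 = 1:0.40:1.05

Final answer: 1:0.40:1.05


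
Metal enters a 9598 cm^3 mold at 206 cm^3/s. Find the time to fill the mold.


Formula: t_fill = V_mold / Q_flow
t = 9598 cm^3 / 206 cm^3/s = 46.5922 s


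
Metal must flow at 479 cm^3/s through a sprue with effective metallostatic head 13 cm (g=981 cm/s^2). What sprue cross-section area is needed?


Formula: v = sqrt(2*g*h), A = Q/v
Velocity: v = sqrt(2 * 981 * 13) = sqrt(25506) = 159.7060 cm/s
Sprue area: A = Q / v = 479 / 159.7060 = 2.9993 cm^2

2.9993 cm^2


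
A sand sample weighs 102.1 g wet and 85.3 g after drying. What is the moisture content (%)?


Formula: MC = (W_wet - W_dry) / W_wet * 100
Water mass = 102.1 - 85.3 = 16.8 g
MC = 16.8 / 102.1 * 100 = 16.4545%

16.4545%


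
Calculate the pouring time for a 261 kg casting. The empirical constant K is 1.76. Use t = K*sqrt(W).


Formula: t = K * sqrt(W)
sqrt(W) = sqrt(261) = 16.15549
t = 1.76 * 16.15549 = 28.4337 s

Answer: 28.4337 s


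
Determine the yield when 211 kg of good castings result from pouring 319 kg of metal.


Formula: Casting Yield = (W_good / W_total) * 100
Yield = (211 kg / 319 kg) * 100 = 66.1442%

Answer: 66.1442%


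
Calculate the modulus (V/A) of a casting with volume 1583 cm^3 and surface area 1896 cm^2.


Formula: Casting Modulus M = V / A
M = 1583 cm^3 / 1896 cm^2 = 0.8349 cm

0.8349 cm


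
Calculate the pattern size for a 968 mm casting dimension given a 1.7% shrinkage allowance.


Formula: L_pattern = L_casting * (1 + shrinkage_rate/100)
Shrinkage factor = 1 + 1.7/100 = 1.017
L_pattern = 968 mm * 1.017 = 984.4560 mm

984.4560 mm


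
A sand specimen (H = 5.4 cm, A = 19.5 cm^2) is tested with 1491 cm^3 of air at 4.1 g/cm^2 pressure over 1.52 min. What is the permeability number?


Formula: Permeability Number P = (V * H) / (p * A * t)
Numerator: V * H = 1491 * 5.4 = 8051.4
Denominator: p * A * t = 4.1 * 19.5 * 1.52 = 121.524
P = 8051.4 / 121.524 = 66.2536

66.2536


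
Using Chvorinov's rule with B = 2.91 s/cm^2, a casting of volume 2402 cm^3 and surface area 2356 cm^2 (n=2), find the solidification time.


Formula: t_s = B * (V/A)^n  (Chvorinov's rule, n=2)
Modulus M = V/A = 2402/2356 = 1.019525 cm
M^2 = 1.019525^2 = 1.039431 cm^2
t_s = 2.91 * 1.039431 = 3.0247 s

Final answer: 3.0247 s


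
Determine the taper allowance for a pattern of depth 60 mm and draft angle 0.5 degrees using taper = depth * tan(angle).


Formula: taper = depth * tan(draft_angle)
tan(0.5 deg) = 0.0087269
taper = 60 mm * 0.0087269 = 0.5236 mm


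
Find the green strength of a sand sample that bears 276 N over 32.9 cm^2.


Formula: Compressive Strength = Force / Area
Strength = 276 N / 32.9 cm^2 = 8.3891 N/cm^2


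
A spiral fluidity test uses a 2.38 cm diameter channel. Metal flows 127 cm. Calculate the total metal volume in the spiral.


Formula: V = pi * (d/2)^2 * L  (cylinder volume)
Radius = 2.38/2 = 1.19 cm
V = pi * 1.19^2 * 127 = 564.9988 cm^3

Answer: 564.9988 cm^3


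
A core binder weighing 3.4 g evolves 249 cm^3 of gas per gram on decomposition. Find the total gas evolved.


Formula: V_gas = W_binder * gas_evolution_rate
V = 3.4 g * 249 cm^3/g = 846.6000 cm^3


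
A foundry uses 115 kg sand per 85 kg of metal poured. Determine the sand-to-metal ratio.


Formula: Sand-to-Metal Ratio = W_sand / W_metal
Ratio = 115 kg / 85 kg = 1.3529

Answer: 1.3529


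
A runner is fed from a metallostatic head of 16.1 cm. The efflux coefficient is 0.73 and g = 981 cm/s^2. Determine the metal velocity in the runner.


Formula: v = Cd * sqrt(2 * g * h)  (Torricelli with discharge coefficient)
2*g*h = 2 * 981 * 16.1 = 31588.2 cm^2/s^2
sqrt(31588.2) = 177.73070 cm/s
v = 0.73 * 177.73070 = 129.7434 cm/s

Final answer: 129.7434 cm/s


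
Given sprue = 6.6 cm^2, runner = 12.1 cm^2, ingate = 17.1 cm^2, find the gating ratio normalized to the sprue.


Sprue:Runner:Ingate = 1 : 12.1/6.6 : 17.1/6.6 = 1:1.83:2.59


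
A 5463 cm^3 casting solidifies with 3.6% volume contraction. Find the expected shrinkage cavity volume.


Formula: V_shrink = V_casting * shrinkage_pct / 100
V_shrink = 5463 cm^3 * 3.6 / 100 = 196.6680 cm^3

Answer: 196.6680 cm^3


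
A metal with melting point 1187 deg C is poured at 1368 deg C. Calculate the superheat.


Formula: Superheat = T_pour - T_melt
Superheat = 1368 - 1187 = 181 deg C

181 deg C


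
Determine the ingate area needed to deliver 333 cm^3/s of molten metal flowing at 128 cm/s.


Formula: A_ingate = Q / v  (continuity equation)
A = 333 cm^3/s / 128 cm/s = 2.6016 cm^2


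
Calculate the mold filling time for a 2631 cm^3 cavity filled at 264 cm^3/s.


Formula: t_fill = V_mold / Q_flow
t = 2631 cm^3 / 264 cm^3/s = 9.9659 s


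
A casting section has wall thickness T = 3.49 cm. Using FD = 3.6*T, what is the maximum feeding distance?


Formula: FD = 3.6 * T  (riser feeding-distance rule)
FD = 3.6 * 3.49 cm = 12.5640 cm

12.5640 cm


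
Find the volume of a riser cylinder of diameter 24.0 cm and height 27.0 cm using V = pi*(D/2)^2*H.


Formula: V = pi * (D/2)^2 * H  (cylinder volume)
Radius = D/2 = 24.0/2 = 12.0 cm
V = pi * 12.0^2 * 27.0 = 12214.5122 cm^3


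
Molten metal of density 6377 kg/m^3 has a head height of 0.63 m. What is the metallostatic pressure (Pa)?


Formula: P = rho * g * h
rho * g = 6377 * 9.81 = 62558.37 N/m^3
P = 62558.37 * 0.63 = 39411.7731 Pa


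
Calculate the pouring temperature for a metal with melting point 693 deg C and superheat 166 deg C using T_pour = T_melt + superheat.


Formula: T_pour = T_melt + Superheat
T_pour = 693 + 166 = 859 deg C

859 deg C


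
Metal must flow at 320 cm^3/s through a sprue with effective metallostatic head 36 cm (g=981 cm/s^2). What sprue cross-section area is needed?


Formula: v = sqrt(2*g*h), A = Q/v
Velocity: v = sqrt(2 * 981 * 36) = sqrt(70632) = 265.7668 cm/s
Sprue area: A = Q / v = 320 / 265.7668 = 1.2041 cm^2

Final answer: 1.2041 cm^2


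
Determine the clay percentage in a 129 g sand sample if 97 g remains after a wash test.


Formula: Clay% = (W_total - W_washed) / W_total * 100
Clay mass = 129 - 97 = 32 g
Clay% = 32 / 129 * 100 = 24.8062%

Final answer: 24.8062%


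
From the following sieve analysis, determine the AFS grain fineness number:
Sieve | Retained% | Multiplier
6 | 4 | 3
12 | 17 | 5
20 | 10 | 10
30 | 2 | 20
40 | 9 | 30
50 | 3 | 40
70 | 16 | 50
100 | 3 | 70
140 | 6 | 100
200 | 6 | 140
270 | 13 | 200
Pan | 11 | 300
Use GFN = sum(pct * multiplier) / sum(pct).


Formula: GFN = sum(pct * multiplier) / sum(pct)
sum(pct * multiplier) = 8977
sum(pct) = 100
GFN = 8977 / 100 = 89.77

Final answer: 89.77


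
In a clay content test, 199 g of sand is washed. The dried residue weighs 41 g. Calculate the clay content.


Formula: Clay% = (W_total - W_washed) / W_total * 100
Clay mass = 199 - 41 = 158 g
Clay% = 158 / 199 * 100 = 79.3970%

Final answer: 79.3970%


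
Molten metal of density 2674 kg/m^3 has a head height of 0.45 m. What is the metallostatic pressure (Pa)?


Formula: P = rho * g * h
rho * g = 2674 * 9.81 = 26231.94 N/m^3
P = 26231.94 * 0.45 = 11804.3730 Pa

Final answer: 11804.3730 Pa
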